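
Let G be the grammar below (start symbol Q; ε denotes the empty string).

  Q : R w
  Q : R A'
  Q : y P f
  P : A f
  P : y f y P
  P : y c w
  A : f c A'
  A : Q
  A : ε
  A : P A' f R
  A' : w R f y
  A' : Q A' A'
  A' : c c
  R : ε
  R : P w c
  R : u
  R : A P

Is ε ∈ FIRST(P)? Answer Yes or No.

Nullable nonterminals: A, R.
No production of P has an RHS whose symbols are all nullable, so P is not nullable.

No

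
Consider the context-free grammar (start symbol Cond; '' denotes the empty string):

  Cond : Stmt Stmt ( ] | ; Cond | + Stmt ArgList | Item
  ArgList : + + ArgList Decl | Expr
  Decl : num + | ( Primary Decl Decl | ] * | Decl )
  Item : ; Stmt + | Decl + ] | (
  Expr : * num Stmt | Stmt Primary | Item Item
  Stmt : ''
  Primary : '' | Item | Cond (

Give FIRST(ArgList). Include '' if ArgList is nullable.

ArgList : + + ArgList Decl contributes {+}.
From ArgList : Expr: add FIRST(Expr) = { (, *, +, ;, ], num, '' } (including '' since Expr is nullable).
Union: FIRST(ArgList) = { (, *, +, ;, ], num, '' }.

{ (, *, +, ;, ], num, '' }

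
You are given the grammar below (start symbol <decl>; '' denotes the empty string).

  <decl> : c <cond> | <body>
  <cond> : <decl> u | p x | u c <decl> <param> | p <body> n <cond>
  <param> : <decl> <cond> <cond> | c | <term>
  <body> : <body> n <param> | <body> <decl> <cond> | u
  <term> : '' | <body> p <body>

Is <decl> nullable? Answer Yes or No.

Nullable nonterminals: <param>, <term>.
No production of <decl> has an RHS whose symbols are all nullable, so <decl> is not nullable.

No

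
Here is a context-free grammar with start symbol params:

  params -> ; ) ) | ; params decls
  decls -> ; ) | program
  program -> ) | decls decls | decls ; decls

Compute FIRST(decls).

decls -> ; ) contributes {;}.
From decls -> program: add FIRST(program) = { ), ; }.
Union: FIRST(decls) = { ), ; }.

{ ), ; }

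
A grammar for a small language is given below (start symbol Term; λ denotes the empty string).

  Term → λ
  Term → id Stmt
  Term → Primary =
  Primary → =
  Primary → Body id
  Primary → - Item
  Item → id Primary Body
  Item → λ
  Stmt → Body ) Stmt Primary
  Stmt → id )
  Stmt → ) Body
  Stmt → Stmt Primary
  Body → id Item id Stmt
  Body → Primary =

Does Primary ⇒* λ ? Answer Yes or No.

Nullable nonterminals: Item, Term.
No production of Primary has an RHS whose symbols are all nullable, so Primary is not nullable.

No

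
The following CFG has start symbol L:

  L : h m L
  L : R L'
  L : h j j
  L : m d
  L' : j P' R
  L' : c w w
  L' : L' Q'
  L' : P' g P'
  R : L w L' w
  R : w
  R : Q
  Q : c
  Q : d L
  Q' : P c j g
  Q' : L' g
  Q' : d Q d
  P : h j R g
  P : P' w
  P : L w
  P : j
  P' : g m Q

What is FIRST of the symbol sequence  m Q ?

m is a terminal; add {m} and stop.

{ m }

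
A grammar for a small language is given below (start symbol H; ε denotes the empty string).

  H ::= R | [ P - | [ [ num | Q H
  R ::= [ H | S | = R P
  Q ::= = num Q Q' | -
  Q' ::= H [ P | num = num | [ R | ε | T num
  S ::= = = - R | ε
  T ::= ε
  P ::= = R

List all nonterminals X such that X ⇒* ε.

Directly nullable (have an ε-production): Q', S, T.
H ::= R with every symbol nullable, so H is nullable.
R ::= S with every symbol nullable, so R is nullable.
No other nonterminal has a production whose RHS symbols are all nullable.

{ H, Q', R, S, T }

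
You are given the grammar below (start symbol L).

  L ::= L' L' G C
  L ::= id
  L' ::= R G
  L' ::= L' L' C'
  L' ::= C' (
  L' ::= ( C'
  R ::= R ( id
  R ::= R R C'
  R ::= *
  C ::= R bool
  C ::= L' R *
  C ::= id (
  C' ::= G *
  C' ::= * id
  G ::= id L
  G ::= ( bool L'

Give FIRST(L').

{ (, *, id }

From L' ::= R G: add FIRST(R) = { * }.
From L' ::= L' L' C': add FIRST(L') = { (, *, id }.
From L' ::= C' (: add FIRST(C') = { (, *, id }.
L' ::= ( C' contributes {(}.
Union: FIRST(L') = { (, *, id }.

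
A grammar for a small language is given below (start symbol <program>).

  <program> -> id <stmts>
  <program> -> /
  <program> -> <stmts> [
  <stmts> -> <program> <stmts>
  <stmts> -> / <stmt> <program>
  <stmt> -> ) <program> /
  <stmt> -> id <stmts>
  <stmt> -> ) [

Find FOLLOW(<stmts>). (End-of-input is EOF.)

{ EOF, /, [, id }

In <program> -> id <stmts>: <stmts> is at the end, add FOLLOW(<program>) = { EOF, /, [, id }.
In <program> -> <stmts> [: add FIRST([) = { [ }.
In <stmts> -> <program> <stmts>: <stmts> is at the end, add FOLLOW(<stmts>) = { EOF, /, [, id }.
In <stmt> -> id <stmts>: <stmts> is at the end, add FOLLOW(<stmt>) = { /, id }.
Union: FOLLOW(<stmts>) = { EOF, /, [, id }.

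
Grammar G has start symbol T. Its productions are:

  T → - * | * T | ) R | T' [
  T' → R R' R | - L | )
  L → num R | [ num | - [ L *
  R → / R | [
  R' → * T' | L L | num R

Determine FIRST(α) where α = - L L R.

- is a terminal; add {-} and stop.

{ - }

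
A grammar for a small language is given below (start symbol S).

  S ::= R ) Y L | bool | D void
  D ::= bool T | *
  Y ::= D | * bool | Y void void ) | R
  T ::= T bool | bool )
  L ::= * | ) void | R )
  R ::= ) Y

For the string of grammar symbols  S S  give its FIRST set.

{ ), *, bool }

Add FIRST(S) = { ), *, bool }; S is not nullable, stop.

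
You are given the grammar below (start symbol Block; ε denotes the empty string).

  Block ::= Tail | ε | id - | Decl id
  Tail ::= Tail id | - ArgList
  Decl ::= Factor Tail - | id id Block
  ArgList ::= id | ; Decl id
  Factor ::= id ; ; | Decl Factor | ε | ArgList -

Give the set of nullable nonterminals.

{ Block, Factor }

Directly nullable (have an ε-production): Block, Factor.
No other nonterminal has a production whose RHS symbols are all nullable.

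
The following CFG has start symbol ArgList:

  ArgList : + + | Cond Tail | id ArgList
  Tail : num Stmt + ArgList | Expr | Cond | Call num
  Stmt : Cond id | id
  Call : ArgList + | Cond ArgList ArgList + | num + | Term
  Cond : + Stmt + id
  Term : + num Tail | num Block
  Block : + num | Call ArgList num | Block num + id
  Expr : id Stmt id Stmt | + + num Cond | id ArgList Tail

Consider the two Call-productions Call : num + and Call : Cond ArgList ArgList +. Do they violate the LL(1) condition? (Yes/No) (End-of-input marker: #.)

No

FIRST(num +) = { num } and FIRST(Cond ArgList ArgList +) = { + }.
The FIRST sets are disjoint and neither alternative is nullable — no conflict.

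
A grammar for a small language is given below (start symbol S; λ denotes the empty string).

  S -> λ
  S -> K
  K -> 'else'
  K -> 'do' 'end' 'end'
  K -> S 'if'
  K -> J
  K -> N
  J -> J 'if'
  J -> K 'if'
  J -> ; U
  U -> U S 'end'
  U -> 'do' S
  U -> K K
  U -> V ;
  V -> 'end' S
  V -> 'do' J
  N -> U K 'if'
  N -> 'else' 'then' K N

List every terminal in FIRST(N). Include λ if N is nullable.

{ 'do', 'else', 'end', 'if', ; }

From N -> U K 'if': add FIRST(U) = { 'do', 'else', 'end', 'if', ; }.
N -> 'else' 'then' K N contributes {'else'}.
Union: FIRST(N) = { 'do', 'else', 'end', 'if', ; }.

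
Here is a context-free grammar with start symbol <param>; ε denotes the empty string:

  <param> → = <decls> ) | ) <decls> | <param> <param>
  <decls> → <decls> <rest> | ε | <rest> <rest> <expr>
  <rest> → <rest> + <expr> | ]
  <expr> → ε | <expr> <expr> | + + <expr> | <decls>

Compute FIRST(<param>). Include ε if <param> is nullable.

<param> → = <decls> ) contributes {=}.
<param> → ) <decls> contributes {)}.
From <param> → <param> <param>: add FIRST(<param>) = { ), = }.
Union: FIRST(<param>) = { ), = }.

{ ), = }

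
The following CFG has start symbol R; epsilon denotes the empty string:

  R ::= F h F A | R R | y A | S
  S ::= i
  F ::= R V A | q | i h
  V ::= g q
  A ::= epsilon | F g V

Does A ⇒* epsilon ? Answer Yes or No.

A has an epsilon-production, so A ⇒ epsilon.

Yes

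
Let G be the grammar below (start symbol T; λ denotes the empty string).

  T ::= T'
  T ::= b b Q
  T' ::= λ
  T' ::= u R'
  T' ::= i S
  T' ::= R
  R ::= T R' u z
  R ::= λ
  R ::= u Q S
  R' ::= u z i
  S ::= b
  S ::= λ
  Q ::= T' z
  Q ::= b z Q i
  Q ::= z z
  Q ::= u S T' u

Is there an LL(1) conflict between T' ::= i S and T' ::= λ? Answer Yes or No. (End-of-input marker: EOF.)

No

FIRST(i S) = { i } and FIRST(λ) = { λ }.
The second is nullable but FOLLOW(T') = { EOF, u, z } is disjoint from FIRST of the first.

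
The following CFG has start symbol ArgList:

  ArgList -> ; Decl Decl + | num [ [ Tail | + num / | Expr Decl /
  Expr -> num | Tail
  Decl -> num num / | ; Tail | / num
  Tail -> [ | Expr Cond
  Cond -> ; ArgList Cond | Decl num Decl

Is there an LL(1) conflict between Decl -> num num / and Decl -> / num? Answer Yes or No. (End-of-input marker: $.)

FIRST(num num /) = { num } and FIRST(/ num) = { / }.
The FIRST sets are disjoint and neither alternative is nullable — no conflict.

No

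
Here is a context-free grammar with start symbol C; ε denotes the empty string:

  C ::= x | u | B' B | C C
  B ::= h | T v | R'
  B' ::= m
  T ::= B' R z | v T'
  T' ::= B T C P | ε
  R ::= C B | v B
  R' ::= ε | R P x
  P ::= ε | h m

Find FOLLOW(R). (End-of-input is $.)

{ h, x, z }

In T ::= B' R z: add FIRST(z) = { z }.
In R' ::= R P x: add FIRST(P x) = { h, x }.
Union: FOLLOW(R) = { h, x, z }.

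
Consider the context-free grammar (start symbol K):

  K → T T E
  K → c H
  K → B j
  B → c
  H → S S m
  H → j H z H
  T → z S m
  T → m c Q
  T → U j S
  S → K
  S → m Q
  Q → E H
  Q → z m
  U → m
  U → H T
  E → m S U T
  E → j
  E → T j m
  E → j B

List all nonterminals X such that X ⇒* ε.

{ } (none)

No nonterminal has an empty production or an RHS whose symbols are all nullable.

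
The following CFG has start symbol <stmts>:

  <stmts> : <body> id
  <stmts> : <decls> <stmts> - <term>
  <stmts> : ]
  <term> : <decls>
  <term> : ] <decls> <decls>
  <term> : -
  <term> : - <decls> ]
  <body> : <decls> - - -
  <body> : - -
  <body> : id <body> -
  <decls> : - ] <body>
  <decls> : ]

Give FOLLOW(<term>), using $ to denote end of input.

{ $, - }

In <stmts> : <decls> <stmts> - <term>: <term> is at the end, add FOLLOW(<stmts>) = { $, - }.
Union: FOLLOW(<term>) = { $, - }.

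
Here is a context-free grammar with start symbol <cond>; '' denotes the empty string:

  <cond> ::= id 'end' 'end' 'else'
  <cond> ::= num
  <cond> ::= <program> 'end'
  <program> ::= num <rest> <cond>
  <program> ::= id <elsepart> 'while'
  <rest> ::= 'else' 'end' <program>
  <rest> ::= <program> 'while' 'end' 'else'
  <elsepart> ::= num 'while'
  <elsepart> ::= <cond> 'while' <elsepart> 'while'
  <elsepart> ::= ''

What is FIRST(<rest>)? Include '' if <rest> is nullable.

<rest> ::= 'else' 'end' <program> contributes {'else'}.
From <rest> ::= <program> 'while' 'end' 'else': add FIRST(<program>) = { id, num }.
Union: FIRST(<rest>) = { 'else', id, num }.

{ 'else', id, num }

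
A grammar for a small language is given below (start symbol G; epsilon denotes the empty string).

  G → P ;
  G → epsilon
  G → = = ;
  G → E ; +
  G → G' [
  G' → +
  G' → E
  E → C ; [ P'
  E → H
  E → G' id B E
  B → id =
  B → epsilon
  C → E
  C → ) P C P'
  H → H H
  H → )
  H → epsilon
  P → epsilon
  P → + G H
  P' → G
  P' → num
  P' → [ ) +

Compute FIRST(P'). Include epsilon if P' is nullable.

{ ), +, ;, =, [, id, num, epsilon }

From P' → G: add FIRST(G) = { ), +, ;, =, [, id, epsilon } (including epsilon since G is nullable).
P' → num contributes {num}.
P' → [ ) + contributes {[}.
Union: FIRST(P') = { ), +, ;, =, [, id, num, epsilon }.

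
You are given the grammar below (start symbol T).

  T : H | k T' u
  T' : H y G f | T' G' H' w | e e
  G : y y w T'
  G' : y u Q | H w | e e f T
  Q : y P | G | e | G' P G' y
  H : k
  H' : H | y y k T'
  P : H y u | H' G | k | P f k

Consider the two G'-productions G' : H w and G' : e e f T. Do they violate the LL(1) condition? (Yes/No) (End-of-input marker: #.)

FIRST(H w) = { k } and FIRST(e e f T) = { e }.
The FIRST sets are disjoint and neither alternative is nullable — no conflict.

No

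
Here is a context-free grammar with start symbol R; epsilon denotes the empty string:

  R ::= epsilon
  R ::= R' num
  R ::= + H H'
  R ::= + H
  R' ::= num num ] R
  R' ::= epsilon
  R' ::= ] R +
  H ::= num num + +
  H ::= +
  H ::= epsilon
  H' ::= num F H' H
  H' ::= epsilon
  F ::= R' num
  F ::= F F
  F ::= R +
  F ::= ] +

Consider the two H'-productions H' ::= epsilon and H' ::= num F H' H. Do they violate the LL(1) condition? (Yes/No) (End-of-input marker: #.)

FIRST(epsilon) = { epsilon } and FIRST(num F H' H) = { num }.
The first alternative is nullable and FOLLOW(H') = { #, +, num } shares num with FIRST of the second — conflict.

Yes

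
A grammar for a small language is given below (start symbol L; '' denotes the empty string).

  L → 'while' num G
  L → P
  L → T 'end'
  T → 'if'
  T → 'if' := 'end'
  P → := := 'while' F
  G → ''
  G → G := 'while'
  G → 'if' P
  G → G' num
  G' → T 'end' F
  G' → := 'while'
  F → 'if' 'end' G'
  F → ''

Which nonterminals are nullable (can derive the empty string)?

Directly nullable (have an ''-production): G, F.
No other nonterminal has a production whose RHS symbols are all nullable.

{ F, G }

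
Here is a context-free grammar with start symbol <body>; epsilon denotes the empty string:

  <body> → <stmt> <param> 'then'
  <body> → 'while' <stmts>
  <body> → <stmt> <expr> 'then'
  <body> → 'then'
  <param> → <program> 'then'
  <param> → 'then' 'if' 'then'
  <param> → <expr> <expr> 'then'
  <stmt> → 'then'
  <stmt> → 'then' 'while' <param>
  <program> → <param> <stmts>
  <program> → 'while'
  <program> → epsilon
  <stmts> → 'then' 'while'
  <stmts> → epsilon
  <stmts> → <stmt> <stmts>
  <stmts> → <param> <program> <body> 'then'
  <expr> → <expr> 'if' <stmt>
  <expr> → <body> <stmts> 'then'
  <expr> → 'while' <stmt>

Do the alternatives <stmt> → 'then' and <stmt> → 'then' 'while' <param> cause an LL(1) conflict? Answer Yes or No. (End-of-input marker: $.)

FIRST('then') = { 'then' } and FIRST('then' 'while' <param>) = { 'then' }.
Both contain 'then', so the two alternatives are not disjoint — LL(1) conflict.

Yes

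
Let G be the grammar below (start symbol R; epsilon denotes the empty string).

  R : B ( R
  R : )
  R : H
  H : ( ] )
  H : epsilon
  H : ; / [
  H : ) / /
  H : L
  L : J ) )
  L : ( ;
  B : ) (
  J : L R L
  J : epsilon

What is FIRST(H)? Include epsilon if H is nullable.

H : ( ] ) contributes {(}.
H : epsilon contributes epsilon.
H : ; / [ contributes {;}.
H : ) / / contributes {)}.
From H : L: add FIRST(L) = { (, ) }.
Union: FIRST(H) = { (, ), ;, epsilon }.

{ (, ), ;, epsilon }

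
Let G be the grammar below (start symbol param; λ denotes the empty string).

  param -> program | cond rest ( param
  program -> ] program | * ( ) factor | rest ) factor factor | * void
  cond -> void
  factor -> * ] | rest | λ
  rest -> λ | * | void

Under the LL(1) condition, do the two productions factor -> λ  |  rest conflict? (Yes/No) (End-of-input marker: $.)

FIRST(λ) = { λ } and FIRST(rest) = { *, void, λ }.
Both alternatives are nullable, violating the LL(1) condition.

Yes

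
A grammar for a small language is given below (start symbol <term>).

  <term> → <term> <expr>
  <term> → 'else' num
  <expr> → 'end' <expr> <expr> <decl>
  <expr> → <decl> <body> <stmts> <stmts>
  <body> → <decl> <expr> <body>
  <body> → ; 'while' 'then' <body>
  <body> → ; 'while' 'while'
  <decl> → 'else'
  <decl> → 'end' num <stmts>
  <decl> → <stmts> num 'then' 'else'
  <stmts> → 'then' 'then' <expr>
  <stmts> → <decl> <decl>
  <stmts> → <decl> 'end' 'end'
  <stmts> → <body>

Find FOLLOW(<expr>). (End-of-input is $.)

In <term> → <term> <expr>: <expr> is at the end, add FOLLOW(<term>) = { $, 'else', 'end', 'then', ; }.
In <expr> → 'end' <expr> <expr> <decl>: add FIRST(<expr> <decl>) = { 'else', 'end', 'then', ; }.
In <expr> → 'end' <expr> <expr> <decl>: add FIRST(<decl>) = { 'else', 'end', 'then', ; }.
In <body> → <decl> <expr> <body>: add FIRST(<body>) = { 'else', 'end', 'then', ; }.
In <stmts> → 'then' 'then' <expr>: <expr> is at the end, add FOLLOW(<stmts>) = { $, 'else', 'end', 'then', ;, num }.
Union: FOLLOW(<expr>) = { $, 'else', 'end', 'then', ;, num }.

{ $, 'else', 'end', 'then', ;, num }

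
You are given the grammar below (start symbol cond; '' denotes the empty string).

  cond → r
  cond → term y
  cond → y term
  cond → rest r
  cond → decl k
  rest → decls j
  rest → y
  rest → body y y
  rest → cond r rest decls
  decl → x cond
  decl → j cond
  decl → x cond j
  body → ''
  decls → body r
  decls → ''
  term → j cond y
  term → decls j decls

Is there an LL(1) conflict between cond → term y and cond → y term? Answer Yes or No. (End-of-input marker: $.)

No

FIRST(term y) = { j, r } and FIRST(y term) = { y }.
The FIRST sets are disjoint and neither alternative is nullable — no conflict.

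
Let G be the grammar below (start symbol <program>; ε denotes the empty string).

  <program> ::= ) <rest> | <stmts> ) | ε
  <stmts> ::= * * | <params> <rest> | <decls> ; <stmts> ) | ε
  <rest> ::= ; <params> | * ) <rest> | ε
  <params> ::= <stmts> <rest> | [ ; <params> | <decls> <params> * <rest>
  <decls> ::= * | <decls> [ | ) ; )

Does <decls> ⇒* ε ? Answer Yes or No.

No

Nullable nonterminals: <params>, <program>, <rest>, <stmts>.
No production of <decls> has an RHS whose symbols are all nullable, so <decls> is not nullable.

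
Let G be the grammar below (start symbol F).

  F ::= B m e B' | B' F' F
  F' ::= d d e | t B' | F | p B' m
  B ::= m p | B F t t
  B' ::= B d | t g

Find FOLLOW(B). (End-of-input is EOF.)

{ d, m, t }

In F ::= B m e B': add FIRST(m e B') = { m }.
In B ::= B F t t: add FIRST(F t t) = { m, t }.
In B' ::= B d: add FIRST(d) = { d }.
Union: FOLLOW(B) = { d, m, t }.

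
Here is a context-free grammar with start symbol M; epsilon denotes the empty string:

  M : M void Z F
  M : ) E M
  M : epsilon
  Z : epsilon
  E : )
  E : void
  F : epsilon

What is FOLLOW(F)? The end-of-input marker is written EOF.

In M : M void Z F: F is at the end, add FOLLOW(M) = { EOF, void }.
Union: FOLLOW(F) = { EOF, void }.

{ EOF, void }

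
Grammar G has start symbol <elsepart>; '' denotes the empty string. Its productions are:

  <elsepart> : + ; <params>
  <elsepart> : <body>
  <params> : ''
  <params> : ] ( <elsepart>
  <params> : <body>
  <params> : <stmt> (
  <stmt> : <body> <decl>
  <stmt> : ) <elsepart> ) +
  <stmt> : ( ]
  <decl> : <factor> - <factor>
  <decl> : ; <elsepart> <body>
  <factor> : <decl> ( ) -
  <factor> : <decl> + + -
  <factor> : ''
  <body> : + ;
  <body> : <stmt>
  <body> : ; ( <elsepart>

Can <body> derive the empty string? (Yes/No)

No

Nullable nonterminals: <factor>, <params>.
No production of <body> has an RHS whose symbols are all nullable, so <body> is not nullable.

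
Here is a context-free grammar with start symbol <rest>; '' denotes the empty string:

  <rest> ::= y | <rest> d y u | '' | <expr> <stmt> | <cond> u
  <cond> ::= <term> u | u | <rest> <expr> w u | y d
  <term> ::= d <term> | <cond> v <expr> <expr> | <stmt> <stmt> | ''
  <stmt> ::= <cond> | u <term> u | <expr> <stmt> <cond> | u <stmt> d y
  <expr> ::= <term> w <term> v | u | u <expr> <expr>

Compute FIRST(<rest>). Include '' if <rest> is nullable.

{ d, u, w, y, '' }

<rest> ::= y contributes {y}.
From <rest> ::= <rest> d y u: <rest> nullable, take FIRST(<rest>) ∪ {d} = { d, u, w, y }.
<rest> ::= '' contributes ''.
From <rest> ::= <expr> <stmt>: add FIRST(<expr>) = { d, u, w, y }.
From <rest> ::= <cond> u: add FIRST(<cond>) = { d, u, w, y }.
Union: FIRST(<rest>) = { d, u, w, y, '' }.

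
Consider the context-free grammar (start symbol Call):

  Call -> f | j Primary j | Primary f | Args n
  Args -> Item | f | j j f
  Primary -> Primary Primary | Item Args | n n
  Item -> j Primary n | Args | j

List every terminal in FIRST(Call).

Call -> f contributes {f}.
Call -> j Primary j contributes {j}.
From Call -> Primary f: add FIRST(Primary) = { f, j, n }.
From Call -> Args n: add FIRST(Args) = { f, j }.
Union: FIRST(Call) = { f, j, n }.

{ f, j, n }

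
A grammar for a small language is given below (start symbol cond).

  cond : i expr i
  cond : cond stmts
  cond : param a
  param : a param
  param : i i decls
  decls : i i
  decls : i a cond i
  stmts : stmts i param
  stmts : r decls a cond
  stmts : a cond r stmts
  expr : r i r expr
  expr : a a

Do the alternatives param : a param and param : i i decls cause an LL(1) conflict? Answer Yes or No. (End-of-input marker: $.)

FIRST(a param) = { a } and FIRST(i i decls) = { i }.
The FIRST sets are disjoint and neither alternative is nullable — no conflict.

No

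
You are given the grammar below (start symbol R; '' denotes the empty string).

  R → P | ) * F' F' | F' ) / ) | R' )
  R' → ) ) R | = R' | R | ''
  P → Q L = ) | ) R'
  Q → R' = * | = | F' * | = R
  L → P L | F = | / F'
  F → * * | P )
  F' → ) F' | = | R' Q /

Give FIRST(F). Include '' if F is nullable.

{ ), *, = }

F → * * contributes {*}.
From F → P ): add FIRST(P) = { ), = }.
Union: FIRST(F) = { ), *, = }.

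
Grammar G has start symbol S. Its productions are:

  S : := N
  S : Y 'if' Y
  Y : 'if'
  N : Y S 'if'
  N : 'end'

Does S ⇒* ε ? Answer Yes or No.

No nonterminal in this grammar is nullable.
No production of S has an RHS whose symbols are all nullable, so S is not nullable.

No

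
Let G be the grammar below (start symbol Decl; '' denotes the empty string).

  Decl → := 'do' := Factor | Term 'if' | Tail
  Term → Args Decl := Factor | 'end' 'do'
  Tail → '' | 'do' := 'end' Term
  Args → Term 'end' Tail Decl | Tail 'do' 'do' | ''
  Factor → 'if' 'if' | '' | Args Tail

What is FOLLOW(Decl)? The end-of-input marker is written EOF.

Decl is the start symbol, so EOF ∈ FOLLOW(Decl).
In Term → Args Decl := Factor: add FIRST(:= Factor) = { := }.
In Args → Term 'end' Tail Decl: Decl is at the end, add FOLLOW(Args) = { EOF, 'do', 'end', 'if', := }.
Union: FOLLOW(Decl) = { EOF, 'do', 'end', 'if', := }.

{ EOF, 'do', 'end', 'if', := }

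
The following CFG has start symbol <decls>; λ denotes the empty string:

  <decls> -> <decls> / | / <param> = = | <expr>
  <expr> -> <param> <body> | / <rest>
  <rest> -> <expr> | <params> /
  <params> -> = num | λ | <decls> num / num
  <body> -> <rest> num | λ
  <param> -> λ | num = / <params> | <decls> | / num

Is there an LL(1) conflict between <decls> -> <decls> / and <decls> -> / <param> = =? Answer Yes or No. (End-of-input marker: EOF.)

Yes

FIRST(<decls> /) = { /, =, num } and FIRST(/ <param> = =) = { / }.
Both contain /, so the two alternatives are not disjoint — LL(1) conflict.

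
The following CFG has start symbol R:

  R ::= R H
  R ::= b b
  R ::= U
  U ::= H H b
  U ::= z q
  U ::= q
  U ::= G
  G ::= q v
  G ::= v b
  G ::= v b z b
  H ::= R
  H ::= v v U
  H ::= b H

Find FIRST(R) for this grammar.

From R ::= R H: add FIRST(R) = { b, q, v, z }.
R ::= b b contributes {b}.
From R ::= U: add FIRST(U) = { b, q, v, z }.
Union: FIRST(R) = { b, q, v, z }.

{ b, q, v, z }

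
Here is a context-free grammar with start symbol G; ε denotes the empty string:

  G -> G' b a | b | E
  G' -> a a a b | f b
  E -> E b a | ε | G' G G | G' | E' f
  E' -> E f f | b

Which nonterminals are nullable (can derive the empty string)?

{ E, G }

Directly nullable (have an ε-production): E.
G -> E with every symbol nullable, so G is nullable.
No other nonterminal has a production whose RHS symbols are all nullable.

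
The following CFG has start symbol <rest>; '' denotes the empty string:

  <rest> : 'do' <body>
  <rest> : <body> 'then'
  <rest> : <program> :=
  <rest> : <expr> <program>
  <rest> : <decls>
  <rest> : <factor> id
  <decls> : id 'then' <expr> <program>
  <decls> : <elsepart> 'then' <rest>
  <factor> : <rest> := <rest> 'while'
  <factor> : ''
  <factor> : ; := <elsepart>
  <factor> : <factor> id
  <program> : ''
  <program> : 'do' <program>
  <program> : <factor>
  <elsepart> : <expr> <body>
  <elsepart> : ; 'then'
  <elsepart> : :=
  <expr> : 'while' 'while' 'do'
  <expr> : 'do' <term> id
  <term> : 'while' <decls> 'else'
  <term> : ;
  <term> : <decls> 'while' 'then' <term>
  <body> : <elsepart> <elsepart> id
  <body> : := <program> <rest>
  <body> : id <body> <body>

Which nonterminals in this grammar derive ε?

{ <factor>, <program> }

Directly nullable (have an ''-production): <factor>, <program>.
No other nonterminal has a production whose RHS symbols are all nullable.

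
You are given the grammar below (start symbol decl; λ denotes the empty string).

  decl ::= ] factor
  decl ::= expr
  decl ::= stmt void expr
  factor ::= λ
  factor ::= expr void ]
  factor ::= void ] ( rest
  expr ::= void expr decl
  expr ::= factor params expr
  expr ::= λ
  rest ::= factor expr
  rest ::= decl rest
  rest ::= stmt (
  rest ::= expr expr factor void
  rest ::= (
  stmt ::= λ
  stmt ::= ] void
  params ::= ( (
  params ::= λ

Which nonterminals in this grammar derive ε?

Directly nullable (have an λ-production): factor, expr, stmt, params.
decl ::= expr with every symbol nullable, so decl is nullable.
rest ::= factor expr with every symbol nullable, so rest is nullable.

{ decl, expr, factor, params, rest, stmt }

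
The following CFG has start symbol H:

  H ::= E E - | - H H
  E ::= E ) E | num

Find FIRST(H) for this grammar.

From H ::= E E -: add FIRST(E) = { num }.
H ::= - H H contributes {-}.
Union: FIRST(H) = { -, num }.

{ -, num }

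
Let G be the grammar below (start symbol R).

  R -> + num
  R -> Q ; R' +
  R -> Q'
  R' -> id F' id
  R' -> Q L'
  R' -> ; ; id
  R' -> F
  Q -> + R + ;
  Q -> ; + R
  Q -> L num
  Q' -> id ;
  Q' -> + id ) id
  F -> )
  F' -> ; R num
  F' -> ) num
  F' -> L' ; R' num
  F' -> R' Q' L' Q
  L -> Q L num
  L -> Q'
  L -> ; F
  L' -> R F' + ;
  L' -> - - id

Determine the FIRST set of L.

{ +, ;, id }

From L -> Q L num: add FIRST(Q) = { +, ;, id }.
From L -> Q': add FIRST(Q') = { +, id }.
L -> ; F contributes {;}.
Union: FIRST(L) = { +, ;, id }.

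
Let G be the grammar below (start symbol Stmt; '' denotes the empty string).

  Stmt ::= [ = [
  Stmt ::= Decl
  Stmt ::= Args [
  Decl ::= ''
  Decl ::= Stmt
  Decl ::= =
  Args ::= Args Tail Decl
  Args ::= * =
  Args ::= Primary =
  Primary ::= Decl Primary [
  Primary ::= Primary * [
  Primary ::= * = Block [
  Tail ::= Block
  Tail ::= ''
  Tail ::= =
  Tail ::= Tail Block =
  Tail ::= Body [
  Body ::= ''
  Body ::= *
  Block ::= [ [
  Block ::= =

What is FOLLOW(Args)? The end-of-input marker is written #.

{ *, =, [ }

In Stmt ::= Args [: add FIRST([) = { [ }.
In Args ::= Args Tail Decl: add FIRST(Tail Decl)\{''} = { *, =, [ }.
  Since Tail Decl is nullable, also add FOLLOW(Args) = { *, =, [ }.
Union: FOLLOW(Args) = { *, =, [ }.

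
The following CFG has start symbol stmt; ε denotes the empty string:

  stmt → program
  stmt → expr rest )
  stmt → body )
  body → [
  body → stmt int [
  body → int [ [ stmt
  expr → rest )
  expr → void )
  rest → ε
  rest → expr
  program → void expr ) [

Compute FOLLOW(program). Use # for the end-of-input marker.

{ #, ), int }

In stmt → program: program is at the end, add FOLLOW(stmt) = { #, ), int }.
Union: FOLLOW(program) = { #, ), int }.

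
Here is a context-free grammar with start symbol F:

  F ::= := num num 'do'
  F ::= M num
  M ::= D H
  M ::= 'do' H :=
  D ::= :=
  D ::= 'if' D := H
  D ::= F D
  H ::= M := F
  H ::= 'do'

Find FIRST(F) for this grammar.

{ 'do', 'if', := }

F ::= := num num 'do' contributes {:=}.
From F ::= M num: add FIRST(M) = { 'do', 'if', := }.
Union: FIRST(F) = { 'do', 'if', := }.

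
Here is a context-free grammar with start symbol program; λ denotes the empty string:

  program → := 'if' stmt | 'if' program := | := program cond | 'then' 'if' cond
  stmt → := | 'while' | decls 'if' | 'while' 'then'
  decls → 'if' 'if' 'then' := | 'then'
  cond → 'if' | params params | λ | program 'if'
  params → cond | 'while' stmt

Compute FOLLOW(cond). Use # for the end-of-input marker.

In program → := program cond: cond is at the end, add FOLLOW(program) = { #, 'if', 'then', 'while', := }.
In program → 'then' 'if' cond: cond is at the end, add FOLLOW(program) = { #, 'if', 'then', 'while', := }.
In params → cond: cond is at the end, add FOLLOW(params) = { #, 'if', 'then', 'while', := }.
Union: FOLLOW(cond) = { #, 'if', 'then', 'while', := }.

{ #, 'if', 'then', 'while', := }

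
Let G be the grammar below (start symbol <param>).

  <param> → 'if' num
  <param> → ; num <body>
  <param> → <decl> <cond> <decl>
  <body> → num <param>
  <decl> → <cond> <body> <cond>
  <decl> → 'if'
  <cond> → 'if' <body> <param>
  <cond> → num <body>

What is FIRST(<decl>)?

{ 'if', num }

From <decl> → <cond> <body> <cond>: add FIRST(<cond>) = { 'if', num }.
<decl> → 'if' contributes {'if'}.
Union: FIRST(<decl>) = { 'if', num }.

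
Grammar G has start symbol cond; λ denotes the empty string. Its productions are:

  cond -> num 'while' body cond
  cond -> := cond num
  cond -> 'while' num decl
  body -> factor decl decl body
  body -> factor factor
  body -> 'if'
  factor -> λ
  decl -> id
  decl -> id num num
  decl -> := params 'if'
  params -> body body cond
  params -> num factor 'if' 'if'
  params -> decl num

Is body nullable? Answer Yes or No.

body -> factor factor and each of factor, factor is nullable, so body ⇒* λ.

Yes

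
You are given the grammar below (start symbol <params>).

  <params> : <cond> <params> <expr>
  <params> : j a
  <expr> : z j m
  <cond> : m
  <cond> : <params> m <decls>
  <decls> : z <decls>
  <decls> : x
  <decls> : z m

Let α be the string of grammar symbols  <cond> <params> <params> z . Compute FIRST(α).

{ j, m }

Add FIRST(<cond>) = { j, m }; <cond> is not nullable, stop.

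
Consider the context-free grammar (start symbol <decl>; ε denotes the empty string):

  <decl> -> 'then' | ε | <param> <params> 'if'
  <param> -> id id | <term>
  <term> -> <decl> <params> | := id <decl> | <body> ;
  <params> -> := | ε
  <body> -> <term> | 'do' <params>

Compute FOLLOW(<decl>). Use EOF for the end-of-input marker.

<decl> is the start symbol, so EOF ∈ FOLLOW(<decl>).
In <term> -> <decl> <params>: add FIRST(<params>)\{ε} = { := }.
  Since <params> is nullable, also add FOLLOW(<term>) = { 'if', :=, ; }.
In <term> -> := id <decl>: <decl> is at the end, add FOLLOW(<term>) = { 'if', :=, ; }.
Union: FOLLOW(<decl>) = { EOF, 'if', :=, ; }.

{ EOF, 'if', :=, ; }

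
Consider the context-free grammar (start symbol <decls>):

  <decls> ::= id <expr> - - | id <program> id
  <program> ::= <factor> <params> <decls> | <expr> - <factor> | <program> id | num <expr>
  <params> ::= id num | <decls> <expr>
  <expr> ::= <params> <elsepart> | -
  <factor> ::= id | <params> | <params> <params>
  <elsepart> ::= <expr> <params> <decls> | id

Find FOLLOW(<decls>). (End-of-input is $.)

<decls> is the start symbol, so $ ∈ FOLLOW(<decls>).
In <program> ::= <factor> <params> <decls>: <decls> is at the end, add FOLLOW(<program>) = { id }.
In <params> ::= <decls> <expr>: add FIRST(<expr>) = { -, id }.
In <elsepart> ::= <expr> <params> <decls>: <decls> is at the end, add FOLLOW(<elsepart>) = { -, id }.
Union: FOLLOW(<decls>) = { $, -, id }.

{ $, -, id }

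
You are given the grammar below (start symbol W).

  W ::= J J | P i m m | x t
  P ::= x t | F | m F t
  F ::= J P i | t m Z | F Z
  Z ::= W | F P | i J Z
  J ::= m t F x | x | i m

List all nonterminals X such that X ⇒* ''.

No nonterminal has an empty production or an RHS whose symbols are all nullable.

{ } (none)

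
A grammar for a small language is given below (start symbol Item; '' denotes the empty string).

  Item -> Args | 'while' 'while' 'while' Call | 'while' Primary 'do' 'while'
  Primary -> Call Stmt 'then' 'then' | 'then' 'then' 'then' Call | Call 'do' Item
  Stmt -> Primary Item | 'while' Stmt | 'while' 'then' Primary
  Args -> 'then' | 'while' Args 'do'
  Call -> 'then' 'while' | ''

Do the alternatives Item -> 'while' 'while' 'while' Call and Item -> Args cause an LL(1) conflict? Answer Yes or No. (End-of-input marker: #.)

Yes

FIRST('while' 'while' 'while' Call) = { 'while' } and FIRST(Args) = { 'then', 'while' }.
Both contain 'while', so the two alternatives are not disjoint — LL(1) conflict.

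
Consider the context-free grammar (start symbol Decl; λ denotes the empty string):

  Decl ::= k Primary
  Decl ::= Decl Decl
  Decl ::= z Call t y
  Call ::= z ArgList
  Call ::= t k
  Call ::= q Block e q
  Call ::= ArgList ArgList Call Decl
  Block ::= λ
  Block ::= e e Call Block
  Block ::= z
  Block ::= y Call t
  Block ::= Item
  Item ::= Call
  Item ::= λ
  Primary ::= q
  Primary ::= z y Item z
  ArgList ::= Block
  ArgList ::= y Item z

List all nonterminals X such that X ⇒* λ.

Directly nullable (have an λ-production): Block, Item.
ArgList ::= Block with every symbol nullable, so ArgList is nullable.
No other nonterminal has a production whose RHS symbols are all nullable.

{ ArgList, Block, Item }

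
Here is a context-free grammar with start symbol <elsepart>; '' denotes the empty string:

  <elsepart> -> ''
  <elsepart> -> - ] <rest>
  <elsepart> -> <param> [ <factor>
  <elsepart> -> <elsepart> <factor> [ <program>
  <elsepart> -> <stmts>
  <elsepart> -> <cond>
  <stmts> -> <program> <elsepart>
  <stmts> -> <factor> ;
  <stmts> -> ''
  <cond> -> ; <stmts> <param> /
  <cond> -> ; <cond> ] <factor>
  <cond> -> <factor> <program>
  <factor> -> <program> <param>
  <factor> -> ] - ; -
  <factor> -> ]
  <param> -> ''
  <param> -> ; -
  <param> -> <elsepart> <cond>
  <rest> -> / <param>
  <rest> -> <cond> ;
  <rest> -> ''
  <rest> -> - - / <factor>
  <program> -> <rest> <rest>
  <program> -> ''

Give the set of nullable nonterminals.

Directly nullable (have an ''-production): <elsepart>, <stmts>, <param>, <rest>, <program>.
<cond> -> <factor> <program> with every symbol nullable, so <cond> is nullable.
<factor> -> <program> <param> with every symbol nullable, so <factor> is nullable.

{ <cond>, <elsepart>, <factor>, <param>, <program>, <rest>, <stmts> }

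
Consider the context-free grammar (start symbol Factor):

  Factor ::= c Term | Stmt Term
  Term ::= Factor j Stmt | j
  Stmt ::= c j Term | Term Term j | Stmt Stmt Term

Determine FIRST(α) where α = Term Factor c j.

{ c, j }

Add FIRST(Term) = { c, j }; Term is not nullable, stop.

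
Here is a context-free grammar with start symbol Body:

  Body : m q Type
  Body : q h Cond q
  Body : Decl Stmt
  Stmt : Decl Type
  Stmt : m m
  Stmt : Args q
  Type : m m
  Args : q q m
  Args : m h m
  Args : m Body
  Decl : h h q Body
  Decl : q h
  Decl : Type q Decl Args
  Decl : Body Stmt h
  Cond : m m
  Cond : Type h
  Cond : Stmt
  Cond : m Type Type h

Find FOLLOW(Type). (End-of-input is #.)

In Body : m q Type: Type is at the end, add FOLLOW(Body) = { #, h, m, q }.
In Stmt : Decl Type: Type is at the end, add FOLLOW(Stmt) = { #, h, m, q }.
In Decl : Type q Decl Args: add FIRST(q Decl Args) = { q }.
In Cond : Type h: add FIRST(h) = { h }.
In Cond : m Type Type h: add FIRST(Type h) = { m }.
In Cond : m Type Type h: add FIRST(h) = { h }.
Union: FOLLOW(Type) = { #, h, m, q }.

{ #, h, m, q }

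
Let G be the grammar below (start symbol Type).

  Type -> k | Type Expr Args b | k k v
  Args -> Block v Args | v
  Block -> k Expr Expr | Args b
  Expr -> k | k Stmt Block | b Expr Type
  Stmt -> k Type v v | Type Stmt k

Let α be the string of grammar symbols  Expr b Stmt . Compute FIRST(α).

{ b, k }

Add FIRST(Expr) = { b, k }; Expr is not nullable, stop.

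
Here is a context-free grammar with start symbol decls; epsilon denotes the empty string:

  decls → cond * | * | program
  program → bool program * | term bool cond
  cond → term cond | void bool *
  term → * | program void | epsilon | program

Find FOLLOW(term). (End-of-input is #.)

In program → term bool cond: add FIRST(bool cond) = { bool }.
In cond → term cond: add FIRST(cond) = { *, bool, void }.
Union: FOLLOW(term) = { *, bool, void }.

{ *, bool, void }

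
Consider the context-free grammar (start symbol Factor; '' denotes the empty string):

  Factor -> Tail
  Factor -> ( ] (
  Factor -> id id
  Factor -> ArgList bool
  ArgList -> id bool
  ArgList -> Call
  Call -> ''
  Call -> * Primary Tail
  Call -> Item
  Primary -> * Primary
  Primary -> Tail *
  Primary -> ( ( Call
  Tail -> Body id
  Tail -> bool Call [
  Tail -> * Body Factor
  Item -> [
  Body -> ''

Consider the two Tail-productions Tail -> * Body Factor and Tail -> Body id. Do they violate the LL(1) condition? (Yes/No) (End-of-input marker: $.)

No

FIRST(* Body Factor) = { * } and FIRST(Body id) = { id }.
The FIRST sets are disjoint and neither alternative is nullable — no conflict.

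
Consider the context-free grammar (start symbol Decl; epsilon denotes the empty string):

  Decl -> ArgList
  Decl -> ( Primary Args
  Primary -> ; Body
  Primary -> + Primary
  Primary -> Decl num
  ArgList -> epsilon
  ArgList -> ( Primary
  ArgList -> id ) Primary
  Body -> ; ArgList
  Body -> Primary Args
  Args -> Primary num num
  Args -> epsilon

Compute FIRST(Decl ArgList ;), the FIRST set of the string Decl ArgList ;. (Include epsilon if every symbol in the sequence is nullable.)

Add FIRST(Decl)\{epsilon} = { (, id }; Decl is nullable, continue.
Add FIRST(ArgList)\{epsilon} = { (, id }; ArgList is nullable, continue.
; is a terminal; add {;} and stop.

{ (, ;, id }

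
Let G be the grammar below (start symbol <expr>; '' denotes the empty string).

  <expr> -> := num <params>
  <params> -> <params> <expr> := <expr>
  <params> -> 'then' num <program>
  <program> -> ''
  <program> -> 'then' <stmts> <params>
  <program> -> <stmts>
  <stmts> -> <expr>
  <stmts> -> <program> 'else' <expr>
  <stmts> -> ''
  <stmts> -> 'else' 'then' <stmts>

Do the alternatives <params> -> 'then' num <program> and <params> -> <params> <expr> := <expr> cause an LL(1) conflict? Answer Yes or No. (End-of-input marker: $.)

FIRST('then' num <program>) = { 'then' } and FIRST(<params> <expr> := <expr>) = { 'then' }.
Both contain 'then', so the two alternatives are not disjoint — LL(1) conflict.

Yes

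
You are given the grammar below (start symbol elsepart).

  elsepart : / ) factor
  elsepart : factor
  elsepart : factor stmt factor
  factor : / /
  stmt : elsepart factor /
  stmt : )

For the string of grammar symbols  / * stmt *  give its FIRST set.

{ / }

/ is a terminal; add {/} and stop.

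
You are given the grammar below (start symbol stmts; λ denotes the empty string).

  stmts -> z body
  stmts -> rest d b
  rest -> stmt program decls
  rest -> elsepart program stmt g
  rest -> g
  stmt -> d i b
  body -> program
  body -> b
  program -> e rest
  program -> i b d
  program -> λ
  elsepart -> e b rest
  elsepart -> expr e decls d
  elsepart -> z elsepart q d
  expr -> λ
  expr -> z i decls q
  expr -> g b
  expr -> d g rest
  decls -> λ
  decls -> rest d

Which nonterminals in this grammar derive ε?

{ body, decls, expr, program }

Directly nullable (have an λ-production): program, expr, decls.
body -> program with every symbol nullable, so body is nullable.
No other nonterminal has a production whose RHS symbols are all nullable.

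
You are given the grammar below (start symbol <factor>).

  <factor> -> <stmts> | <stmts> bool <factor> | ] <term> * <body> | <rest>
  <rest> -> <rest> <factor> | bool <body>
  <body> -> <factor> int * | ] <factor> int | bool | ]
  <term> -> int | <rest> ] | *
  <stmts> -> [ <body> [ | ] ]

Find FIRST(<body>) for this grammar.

{ [, ], bool }

From <body> -> <factor> int *: add FIRST(<factor>) = { [, ], bool }.
<body> -> ] <factor> int contributes {]}.
<body> -> bool contributes {bool}.
<body> -> ] contributes {]}.
Union: FIRST(<body>) = { [, ], bool }.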